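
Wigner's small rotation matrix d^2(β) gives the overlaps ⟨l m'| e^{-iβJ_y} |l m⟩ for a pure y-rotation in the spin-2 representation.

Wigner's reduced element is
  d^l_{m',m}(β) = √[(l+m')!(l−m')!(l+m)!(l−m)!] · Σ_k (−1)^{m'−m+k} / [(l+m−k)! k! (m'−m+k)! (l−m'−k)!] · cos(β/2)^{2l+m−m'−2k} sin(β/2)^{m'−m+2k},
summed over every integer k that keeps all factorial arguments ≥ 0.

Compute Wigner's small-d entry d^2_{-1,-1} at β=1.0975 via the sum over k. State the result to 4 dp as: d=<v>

d^2_{-1,-1}(β=1.0975) via Wigner's sum:
c=cos(1.0975/2)=0.853177, s=sin(1.0975/2)=0.521621; N=√[1·6·1·6]=6.000000
The bounds max(0,m−m')=0 and min(l+m,l−m')=1 give 2 terms
  k=0: (−1)^0·6.0000/(6)·0.8532^4·0.5216^0 = +0.529855
  k=1: (−1)^1·6.0000/(2)·0.8532^2·0.5216^2 = -0.594169
d^2_{-1,-1}(1.0975) = +0.529855 -0.594169 = -0.064314

d=-0.0643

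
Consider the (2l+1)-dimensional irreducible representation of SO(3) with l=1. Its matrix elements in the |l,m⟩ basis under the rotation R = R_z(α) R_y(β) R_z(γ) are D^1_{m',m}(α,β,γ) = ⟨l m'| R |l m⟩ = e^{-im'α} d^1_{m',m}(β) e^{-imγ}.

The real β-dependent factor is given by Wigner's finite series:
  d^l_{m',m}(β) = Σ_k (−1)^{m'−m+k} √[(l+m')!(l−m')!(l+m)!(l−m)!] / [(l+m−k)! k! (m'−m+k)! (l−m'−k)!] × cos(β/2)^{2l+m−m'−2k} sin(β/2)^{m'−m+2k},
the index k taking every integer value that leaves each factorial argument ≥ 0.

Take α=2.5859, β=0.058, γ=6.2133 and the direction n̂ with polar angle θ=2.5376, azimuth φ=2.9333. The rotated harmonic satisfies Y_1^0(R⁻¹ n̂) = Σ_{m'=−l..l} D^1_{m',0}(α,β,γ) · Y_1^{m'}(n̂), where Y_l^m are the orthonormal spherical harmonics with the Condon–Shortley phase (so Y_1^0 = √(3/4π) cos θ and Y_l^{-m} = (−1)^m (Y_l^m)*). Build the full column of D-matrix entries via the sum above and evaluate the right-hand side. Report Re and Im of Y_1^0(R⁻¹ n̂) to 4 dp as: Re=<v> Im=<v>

Re=-0.3864 Im=0.0000

Need the full column D^1_{m',0} for m'=−1..1 at α=2.5859, β=0.058, γ=6.2133.
cos(β/2)=0.999580, sin(β/2)=0.028996
d^1_{-1,0}: single k=1 term ⇒ +0.040989;  D = -0.034822+0.021623i
d^1_{0,0}: k∈[0..1] ⇒ +0.999159 -0.000841 = +0.998318;  D = +0.998318+0.000000i
d^1_{1,0}: single k=0 term ⇒ -0.040989;  D = +0.034822+0.021623i
Y_1^{m'}(θ=2.5376,φ=2.9333) and Σ D·Y over m':
  (-0.0348+0.0216i)·(-0.1920-0.0406i)  (+0.9983+0.0000i)·(-0.4022+0.0000i)  (+0.0348+0.0216i)·(+0.1920-0.0406i)
Y_1^0(R⁻¹ n̂) = -0.386355+0.000000i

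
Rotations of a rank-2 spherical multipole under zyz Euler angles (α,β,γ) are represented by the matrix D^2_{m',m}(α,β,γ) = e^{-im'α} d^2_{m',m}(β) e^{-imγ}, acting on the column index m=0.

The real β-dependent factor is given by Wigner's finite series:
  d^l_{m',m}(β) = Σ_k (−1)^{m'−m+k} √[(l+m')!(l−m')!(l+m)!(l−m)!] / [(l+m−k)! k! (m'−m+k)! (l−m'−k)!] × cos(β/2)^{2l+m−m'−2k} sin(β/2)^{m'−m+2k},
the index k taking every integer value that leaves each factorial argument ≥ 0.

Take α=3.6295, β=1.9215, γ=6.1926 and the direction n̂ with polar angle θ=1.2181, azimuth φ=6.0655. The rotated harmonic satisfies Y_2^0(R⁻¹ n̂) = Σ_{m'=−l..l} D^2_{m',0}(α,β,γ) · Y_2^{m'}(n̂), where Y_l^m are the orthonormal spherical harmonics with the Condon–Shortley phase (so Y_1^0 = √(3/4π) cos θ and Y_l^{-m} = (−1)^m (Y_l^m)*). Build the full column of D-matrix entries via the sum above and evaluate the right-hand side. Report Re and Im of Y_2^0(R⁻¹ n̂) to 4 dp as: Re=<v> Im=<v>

Re=0.2745 Im=0.0000

Need the full column D^2_{m',0} for m'=−2..2 at α=3.6295, β=1.9215, γ=6.1926.
cos(β/2)=0.572905, sin(β/2)=0.819621
d^2_{-2,0}: single k=2 term ⇒ +0.540093;  D = +0.302718+0.447282i
d^2_{-1,0}: k∈[1..2] ⇒ +0.377518 -0.772678 = -0.395160;  D = +0.349051+0.185242i
d^2_{0,0}: k∈[0..2] ⇒ +0.107729 -0.881967 +0.451288 = -0.322951;  D = -0.322951+0.000000i
d^2_{1,0}: k∈[0..1] ⇒ -0.377518 +0.772678 = +0.395160;  D = -0.349051+0.185242i
d^2_{2,0}: single k=0 term ⇒ +0.540093;  D = +0.302718-0.447282i
Y_2^{m'}(θ=1.2181,φ=6.0655) and Σ D·Y over m':
  (+0.3027+0.4473i)·(+0.3084+0.1435i)  (+0.3491+0.1852i)·(+0.2445+0.0541i)  (-0.3230+0.0000i)·(-0.2025+0.0000i)  (-0.3491+0.1852i)·(-0.2445+0.0541i)  (+0.3027-0.4473i)·(+0.3084-0.1435i)
Y_2^0(R⁻¹ n̂) = +0.274462+0.000000i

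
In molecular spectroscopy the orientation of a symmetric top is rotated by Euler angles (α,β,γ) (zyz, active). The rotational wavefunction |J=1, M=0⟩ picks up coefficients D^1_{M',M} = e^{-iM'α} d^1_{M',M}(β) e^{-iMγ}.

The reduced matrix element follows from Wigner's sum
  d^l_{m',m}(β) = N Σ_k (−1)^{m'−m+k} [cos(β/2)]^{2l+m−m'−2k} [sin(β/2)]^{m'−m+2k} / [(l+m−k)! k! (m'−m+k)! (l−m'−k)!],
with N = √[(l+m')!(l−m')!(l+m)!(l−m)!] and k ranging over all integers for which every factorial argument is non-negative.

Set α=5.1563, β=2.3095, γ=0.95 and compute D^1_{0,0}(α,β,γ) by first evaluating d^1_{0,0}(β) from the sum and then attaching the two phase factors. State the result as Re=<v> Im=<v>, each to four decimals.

Split into d^1_{0,0}(β=2.3095) × two z-phases.
With c≡cos(β/2)=0.404147 and s≡sin(β/2)=0.914694, N=[1·1·1·1]^{1/2}=1.000000
k: max(0,(0)−(0))=0 … min(1+(0),1−(0))=1
  k=0: (−1)^0·1.0000/(1)·0.4041^2·0.9147^0 = +0.163335
  k=1: (−1)^1·1.0000/(1)·0.4041^0·0.9147^2 = -0.836665
d^1_{0,0}(2.3095) = +0.163335 -0.836665 = -0.673330
Attach z-rotation phases: D = e^{-i(0)(5.1563)}·(-0.673330)·e^{-i(0)(0.95)} = -0.673330+0.000000i

Re=-0.6733 Im=0.0000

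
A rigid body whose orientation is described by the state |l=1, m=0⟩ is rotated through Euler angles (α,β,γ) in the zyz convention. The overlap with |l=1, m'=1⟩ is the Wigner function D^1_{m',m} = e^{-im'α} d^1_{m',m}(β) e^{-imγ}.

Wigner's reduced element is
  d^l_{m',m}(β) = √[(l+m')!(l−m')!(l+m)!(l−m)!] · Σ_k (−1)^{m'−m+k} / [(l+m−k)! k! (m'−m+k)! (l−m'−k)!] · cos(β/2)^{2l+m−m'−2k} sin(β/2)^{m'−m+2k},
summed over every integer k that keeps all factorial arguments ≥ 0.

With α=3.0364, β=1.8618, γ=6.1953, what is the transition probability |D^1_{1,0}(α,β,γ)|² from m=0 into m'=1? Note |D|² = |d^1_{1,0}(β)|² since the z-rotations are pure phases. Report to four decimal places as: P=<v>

P=0.4588

First d^1_{1,0}(β=1.8618), then the phase factors e^{-i(1)α} and e^{-i(0)γ}:
With c≡cos(β/2)=0.597112 and s≡sin(β/2)=0.802158, N=[2·1·1·1]^{1/2}=1.414214
k: max(0,(0)−(1))=0 … min(1+(0),1−(1))=0
  k=0: (−1)^1·1.4142/(1)·0.5971^1·0.8022^1 = -0.677377
d^1_{1,0}(1.8618) = -0.677377
|D^1_{1,0}|² = |d^1_{1,0}(β)|² = (-0.677377)² = 0.458840 (the z-rotation phases have unit modulus)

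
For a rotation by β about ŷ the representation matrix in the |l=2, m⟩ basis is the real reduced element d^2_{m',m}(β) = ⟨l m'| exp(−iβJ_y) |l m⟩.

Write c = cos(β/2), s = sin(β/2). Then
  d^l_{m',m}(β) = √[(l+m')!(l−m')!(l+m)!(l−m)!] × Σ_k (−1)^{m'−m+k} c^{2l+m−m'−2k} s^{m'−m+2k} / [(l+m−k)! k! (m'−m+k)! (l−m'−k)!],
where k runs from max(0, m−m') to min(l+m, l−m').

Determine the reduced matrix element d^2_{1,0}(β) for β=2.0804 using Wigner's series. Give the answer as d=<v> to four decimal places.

d=0.5216

d^2_{1,0}(β=2.0804) via Wigner's sum:
With c≡cos(β/2)=0.506048 and s≡sin(β/2)=0.862505, N=[6·1·2·2]^{1/2}=4.898979
Admissible k: 0..1 (factorial args all ≥0)
  k=0: (−1)^1·4.8990/(2)·0.5060^3·0.8625^1 = -0.273786
  k=1: (−1)^2·4.8990/(2)·0.5060^1·0.8625^3 = +0.795340
d^2_{1,0}(2.0804) = -0.273786 +0.795340 = +0.521553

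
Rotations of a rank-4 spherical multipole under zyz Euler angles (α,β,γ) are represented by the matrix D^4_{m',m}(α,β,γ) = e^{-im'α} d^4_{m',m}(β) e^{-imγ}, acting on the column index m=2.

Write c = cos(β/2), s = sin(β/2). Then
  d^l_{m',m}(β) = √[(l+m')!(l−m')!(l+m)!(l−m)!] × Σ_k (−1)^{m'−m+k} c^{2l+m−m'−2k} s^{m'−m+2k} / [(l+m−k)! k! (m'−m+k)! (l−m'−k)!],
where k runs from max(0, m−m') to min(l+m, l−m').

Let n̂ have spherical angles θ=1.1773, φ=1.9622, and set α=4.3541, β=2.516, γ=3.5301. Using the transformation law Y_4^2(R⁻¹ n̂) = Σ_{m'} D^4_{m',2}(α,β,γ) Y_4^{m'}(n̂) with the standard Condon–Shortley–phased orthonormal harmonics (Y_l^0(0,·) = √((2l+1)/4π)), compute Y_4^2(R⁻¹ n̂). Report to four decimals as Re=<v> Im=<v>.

Need the full column D^4_{m',2} for m'=−4..4 at α=4.3541, β=2.516, γ=3.5301.
cos(β/2)=0.307720, sin(β/2)=0.951477
d^4_{-4,2}: single k=6 term ⇒ +0.371776;  D = -0.221836-0.298339i
d^4_{-3,2}: k∈[5..6] ⇒ +0.255062 -0.812845 = -0.557783;  D = -0.535893+0.154728i
d^4_{-2,2}: k∈[4..6] ⇒ +0.110233 -0.843108 +0.671716 = -0.061160;  D = +0.004717-0.060978i
d^4_{-1,2}: k∈[3..5] ⇒ +0.033612 -0.482022 +0.921680 = +0.473270;  D = -0.429096-0.199652i
d^4_{0,2}: k∈[2..4] ⇒ +0.007292 -0.185912 +0.666535 = +0.487915;  D = +0.347888-0.342104i
d^4_{1,2}: k∈[1..3] ⇒ +0.001055 -0.050418 +0.321348 = +0.271985;  D = +0.110588+0.248487i
d^4_{2,2}: k∈[0..2] ⇒ +0.000080 -0.009224 +0.110233 = +0.101089;  D = -0.100904+0.006106i
d^4_{3,2}: k∈[0..1] ⇒ -0.000930 +0.026679 = +0.025748;  D = +0.007556-0.024615i
d^4_{4,2}: single k=0 term ⇒ +0.004067;  D = +0.003223+0.002481i
Y_4^{m'}(θ=1.1773,φ=1.9622) and Σ D·Y over m':
  (-0.2218-0.2983i)·(+0.0017-0.3220i)  (-0.5359+0.1547i)·(+0.3487+0.1460i)  (+0.0047-0.0610i)·(-0.0059+0.0059i)  (-0.4291-0.1997i)·(+0.1260+0.3052i)  (+0.3479-0.3421i)·(-0.0692+0.0000i)  (+0.1106+0.2485i)·(-0.1260+0.3052i)  (-0.1009+0.0061i)·(-0.0059-0.0059i)  (+0.0076-0.0246i)·(-0.3487+0.1460i)  (+0.0032+0.0025i)·(+0.0017+0.3220i)
Y_4^2(R⁻¹ n̂) = -0.411733-0.071702i

Re=-0.4117 Im=-0.0717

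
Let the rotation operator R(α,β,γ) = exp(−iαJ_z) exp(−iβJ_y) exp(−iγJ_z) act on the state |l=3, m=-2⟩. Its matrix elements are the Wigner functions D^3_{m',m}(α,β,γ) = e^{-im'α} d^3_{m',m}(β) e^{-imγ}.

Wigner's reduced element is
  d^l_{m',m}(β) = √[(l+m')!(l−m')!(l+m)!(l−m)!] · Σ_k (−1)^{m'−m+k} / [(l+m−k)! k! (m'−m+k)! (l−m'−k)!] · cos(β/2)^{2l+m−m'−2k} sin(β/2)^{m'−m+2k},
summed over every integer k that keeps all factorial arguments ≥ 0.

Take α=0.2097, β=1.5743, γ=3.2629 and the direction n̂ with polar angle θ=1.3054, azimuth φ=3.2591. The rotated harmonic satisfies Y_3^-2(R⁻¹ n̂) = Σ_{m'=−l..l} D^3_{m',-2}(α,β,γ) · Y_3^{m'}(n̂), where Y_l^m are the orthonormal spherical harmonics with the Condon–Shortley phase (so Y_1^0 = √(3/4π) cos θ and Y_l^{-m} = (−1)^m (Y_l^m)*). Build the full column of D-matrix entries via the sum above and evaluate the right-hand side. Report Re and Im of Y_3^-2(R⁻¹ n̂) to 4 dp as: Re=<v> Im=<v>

Need the full column D^3_{m',-2} for m'=−3..3 at α=0.2097, β=1.5743, γ=3.2629.
cos(β/2)=0.705867, sin(β/2)=0.708344
d^3_{-3,-2}: single k=1 term ⇒ +0.304043;  D = +0.195656+0.232724i
d^3_{-2,-2}: k∈[0..1] ⇒ +0.123691 -0.622803 = -0.499112;  D = -0.393677-0.306808i
d^3_{-1,-2}: k∈[0..1] ⇒ -0.392517 +0.790555 = +0.398038;  D = +0.358010+0.173962i
d^3_{0,-2}: k∈[0..1] ⇒ +0.682246 -0.687044 = -0.004798;  D = -0.004657-0.001153i
d^3_{1,-2}: k∈[0..1] ⇒ -0.790555 +0.398057 = -0.392498;  D = -0.392285-0.012917i
d^3_{2,-2}: k∈[0..1] ⇒ +0.627182 -0.126318 = +0.500864;  D = +0.493057-0.088085i
d^3_{3,-2}: single k=0 term ⇒ -0.308334;  D = -0.285591+0.116222i
Y_3^{m'}(θ=1.3054,φ=3.2591) and Σ D·Y over m':
  (+0.1957+0.2327i)·(-0.3519+0.1294i)  (-0.3937-0.3068i)·(+0.2428-0.0581i)  (+0.3580+0.1740i)·(+0.2032-0.0240i)  (-0.0047-0.0012i)·(-0.2600+0.0000i)  (-0.3923-0.0129i)·(-0.2032-0.0240i)  (+0.4931-0.0881i)·(+0.2428+0.0581i)  (-0.2856+0.1162i)·(+0.3519+0.1294i)
Y_3^-2(R⁻¹ n̂) = -0.045574-0.057864i

Re=-0.0456 Im=-0.0579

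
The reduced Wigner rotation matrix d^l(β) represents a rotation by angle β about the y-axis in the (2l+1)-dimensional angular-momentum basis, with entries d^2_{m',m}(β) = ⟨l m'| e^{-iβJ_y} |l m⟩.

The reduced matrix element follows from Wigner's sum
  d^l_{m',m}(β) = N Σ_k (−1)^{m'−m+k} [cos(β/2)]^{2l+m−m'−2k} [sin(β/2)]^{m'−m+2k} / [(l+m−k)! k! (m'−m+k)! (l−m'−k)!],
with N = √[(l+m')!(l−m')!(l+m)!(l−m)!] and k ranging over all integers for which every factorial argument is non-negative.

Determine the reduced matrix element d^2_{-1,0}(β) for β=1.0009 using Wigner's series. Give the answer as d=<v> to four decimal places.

d^2_{-1,0}(β=1.0009) via Wigner's sum:
Half-angle: c=0.877367, s=0.479820. N=√(1·6·2·2)=4.898979
k∈{1,2} keeps every argument non-negative
  k=1: (−1)^0·4.8990/(2)·0.8774^3·0.4798^1 = +0.793776
  k=2: (−1)^1·4.8990/(2)·0.8774^1·0.4798^3 = -0.237407
d^2_{-1,0}(1.0009) = +0.793776 -0.237407 = +0.556369

d=0.5564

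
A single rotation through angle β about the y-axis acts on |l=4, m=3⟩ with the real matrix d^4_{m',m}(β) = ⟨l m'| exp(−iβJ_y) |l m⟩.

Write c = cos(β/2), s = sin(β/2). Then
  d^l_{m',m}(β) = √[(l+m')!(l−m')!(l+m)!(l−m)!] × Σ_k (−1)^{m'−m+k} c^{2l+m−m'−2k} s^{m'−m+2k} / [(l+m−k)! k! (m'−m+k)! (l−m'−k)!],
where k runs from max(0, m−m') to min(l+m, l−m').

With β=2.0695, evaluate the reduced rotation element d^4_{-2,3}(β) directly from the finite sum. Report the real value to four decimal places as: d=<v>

d^4_{-2,3}(β=2.0695) via Wigner's sum:
c=cos(2.0695/2)=0.510741, s=sin(2.0695/2)=0.859735; N=√[2·720·5040·1]=2693.993318
Admissible k: 5..6 (factorial args all ≥0)
  k=5: (−1)^0·2693.9933/(240)·0.5107^3·0.8597^5 = +0.702440
  k=6: (−1)^1·2693.9933/(720)·0.5107^1·0.8597^7 = -0.663462
d^4_{-2,3}(2.0695) = +0.702440 -0.663462 = +0.038979

d=0.0390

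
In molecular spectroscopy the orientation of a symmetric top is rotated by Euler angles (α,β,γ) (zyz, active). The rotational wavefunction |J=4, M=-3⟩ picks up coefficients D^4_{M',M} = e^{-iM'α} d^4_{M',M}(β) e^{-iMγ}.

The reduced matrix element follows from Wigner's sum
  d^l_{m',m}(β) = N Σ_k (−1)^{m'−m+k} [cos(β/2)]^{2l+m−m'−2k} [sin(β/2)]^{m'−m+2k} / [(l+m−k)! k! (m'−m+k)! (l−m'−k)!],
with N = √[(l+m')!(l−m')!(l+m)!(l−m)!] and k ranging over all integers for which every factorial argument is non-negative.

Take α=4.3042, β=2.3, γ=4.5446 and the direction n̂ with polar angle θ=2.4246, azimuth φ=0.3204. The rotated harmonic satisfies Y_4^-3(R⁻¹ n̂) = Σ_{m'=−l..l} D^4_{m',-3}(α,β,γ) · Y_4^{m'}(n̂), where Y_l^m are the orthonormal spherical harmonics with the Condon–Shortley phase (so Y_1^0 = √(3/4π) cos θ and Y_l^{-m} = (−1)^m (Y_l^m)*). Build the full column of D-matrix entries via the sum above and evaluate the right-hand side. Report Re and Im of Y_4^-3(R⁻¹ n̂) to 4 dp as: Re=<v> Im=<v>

Need the full column D^4_{m',-3} for m'=−4..4 at α=4.3042, β=2.3, γ=4.5446.
cos(β/2)=0.408487, sin(β/2)=0.912764
d^4_{-4,-3}: single k=1 term ⇒ +0.004900;  D = +0.004137-0.002625i
d^4_{-3,-3}: k∈[0..1] ⇒ +0.000775 -0.027095 = -0.026320;  D = -0.004119-0.025995i
d^4_{-2,-3}: k∈[0..1] ⇒ -0.006481 +0.097085 = +0.090604;  D = -0.087764-0.022508i
d^4_{-1,-3}: k∈[0..1] ⇒ +0.030723 -0.255663 = -0.224940;  D = -0.137780+0.177806i
d^4_{0,-3}: k∈[0..1] ⇒ -0.102337 +0.510967 = +0.408630;  D = +0.197114+0.357945i
d^4_{1,-3}: k∈[0..1] ⇒ +0.255663 -0.765911 = -0.510248;  D = +0.507939-0.048491i
d^4_{2,-3}: k∈[0..1] ⇒ -0.484745 +0.806774 = +0.322029;  D = +0.099161-0.306382i
d^4_{3,-3}: k∈[0..1] ⇒ +0.675470 -0.481801 = +0.193669;  D = +0.145448+0.127877i
d^4_{4,-3}: single k=0 term ⇒ -0.609864;  D = +0.551409-0.260541i
Y_4^{m'}(θ=2.4246,φ=0.3204) and Σ D·Y over m':
  (+0.0041-0.0026i)·(+0.0235-0.0791i)  (-0.0041-0.0260i)·(-0.1533+0.2195i)  (-0.0878-0.0225i)·(+0.3448-0.2571i)  (-0.1378+0.1778i)·(-0.2174+0.0721i)  (+0.1971+0.3579i)·(-0.2905+0.0000i)  (+0.5079-0.0485i)·(+0.2174+0.0721i)  (+0.0992-0.3064i)·(+0.3448+0.2571i)  (+0.1454+0.1279i)·(+0.1533+0.2195i)  (+0.5514-0.2605i)·(+0.0235+0.0791i)
Y_4^-3(R⁻¹ n̂) = +0.184718-0.100109i

Re=0.1847 Im=-0.1001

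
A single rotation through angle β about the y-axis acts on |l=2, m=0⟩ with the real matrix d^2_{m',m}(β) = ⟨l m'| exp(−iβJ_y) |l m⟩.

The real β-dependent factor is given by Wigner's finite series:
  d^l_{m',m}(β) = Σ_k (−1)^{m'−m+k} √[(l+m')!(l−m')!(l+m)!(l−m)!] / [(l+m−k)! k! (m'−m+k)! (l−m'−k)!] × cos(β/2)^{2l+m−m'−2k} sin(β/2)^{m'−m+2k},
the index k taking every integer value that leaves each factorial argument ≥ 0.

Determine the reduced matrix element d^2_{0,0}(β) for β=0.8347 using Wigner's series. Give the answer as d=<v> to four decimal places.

d=0.1762

d^2_{0,0}(β=0.8347) via Wigner's sum:
With c≡cos(β/2)=0.914166 and s≡sin(β/2)=0.405339, N=[2·2·2·2]^{1/2}=4.000000
k: max(0,(0)−(0))=0 … min(2+(0),2−(0))=2
  k=0: (−1)^0·4.0000/(4)·0.9142^4·0.4053^0 = +0.698395
  k=1: (−1)^1·4.0000/(1)·0.9142^2·0.4053^2 = -0.549222
  k=2: (−1)^2·4.0000/(4)·0.9142^0·0.4053^4 = +0.026994
d^2_{0,0}(0.8347) = +0.698395 -0.549222 +0.026994 = +0.176167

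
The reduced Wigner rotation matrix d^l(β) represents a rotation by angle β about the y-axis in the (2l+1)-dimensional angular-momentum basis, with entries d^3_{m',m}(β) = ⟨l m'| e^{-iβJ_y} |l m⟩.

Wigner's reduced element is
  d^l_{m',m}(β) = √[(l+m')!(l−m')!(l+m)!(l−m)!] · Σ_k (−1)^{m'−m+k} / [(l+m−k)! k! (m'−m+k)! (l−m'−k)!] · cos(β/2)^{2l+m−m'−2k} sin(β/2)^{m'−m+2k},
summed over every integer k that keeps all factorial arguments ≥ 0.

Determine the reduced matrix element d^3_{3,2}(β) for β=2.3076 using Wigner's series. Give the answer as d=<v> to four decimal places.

d=-0.0244

d^3_{3,2}(β=2.3076) via Wigner's sum:
c=cos(2.3076/2)=0.405016, s=sin(2.3076/2)=0.914310; N=√[720·1·120·1]=293.938769
The bounds max(0,m−m')=0 and min(l+m,l−m')=0 give 1 term
  k=0: (−1)^1·293.9388/(120)·0.4050^5·0.9143^1 = -0.024408
d^3_{3,2}(2.3076) = -0.024408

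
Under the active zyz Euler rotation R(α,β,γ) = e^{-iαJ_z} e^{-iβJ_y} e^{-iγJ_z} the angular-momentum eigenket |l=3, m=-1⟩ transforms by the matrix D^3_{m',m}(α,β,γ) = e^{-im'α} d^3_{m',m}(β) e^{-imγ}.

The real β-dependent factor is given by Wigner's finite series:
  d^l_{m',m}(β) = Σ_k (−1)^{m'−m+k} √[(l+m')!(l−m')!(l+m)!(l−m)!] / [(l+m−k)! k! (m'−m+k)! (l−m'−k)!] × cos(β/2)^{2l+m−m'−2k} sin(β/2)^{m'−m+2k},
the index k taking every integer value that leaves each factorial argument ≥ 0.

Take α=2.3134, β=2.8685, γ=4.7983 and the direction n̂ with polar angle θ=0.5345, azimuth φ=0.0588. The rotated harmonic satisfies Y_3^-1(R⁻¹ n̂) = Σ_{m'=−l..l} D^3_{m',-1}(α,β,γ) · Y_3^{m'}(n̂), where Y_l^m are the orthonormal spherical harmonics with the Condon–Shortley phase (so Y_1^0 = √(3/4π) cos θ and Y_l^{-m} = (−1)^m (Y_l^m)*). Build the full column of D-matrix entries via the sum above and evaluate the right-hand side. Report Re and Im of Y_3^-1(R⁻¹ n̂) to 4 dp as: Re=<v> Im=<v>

Re=0.4125 Im=-0.0450

Need the full column D^3_{m',-1} for m'=−3..3 at α=2.3134, β=2.8685, γ=4.7983.
cos(β/2)=0.136122, sin(β/2)=0.990692
d^3_{-3,-1}: single k=2 term ⇒ +0.001305;  D = +0.000883-0.000961i
d^3_{-2,-1}: k∈[1..2] ⇒ +0.000146 -0.015511 = -0.015364;  D = +0.015364+0.000005i
d^3_{-1,-1}: k∈[0..2] ⇒ +0.000006 -0.002696 +0.107094 = +0.104405;  D = +0.070574+0.076939i
d^3_{0,-1}: k∈[0..2] ⇒ -0.000160 +0.025487 -0.450001 = -0.424675;  D = -0.036439+0.423108i
d^3_{1,-1}: k∈[0..2] ⇒ +0.002022 -0.142792 +0.945436 = +0.804666;  D = -0.637308+0.491249i
d^3_{2,-1}: k∈[0..1] ⇒ -0.015511 +0.410793 = +0.395282;  D = +0.389483+0.067459i
d^3_{3,-1}: single k=0 term ⇒ +0.069129;  D = -0.037368-0.058158i
Y_3^{m'}(θ=0.5345,φ=0.0588) and Σ D·Y over m':
  (+0.0009-0.0010i)·(+0.0543-0.0097i)  (+0.0154+0.0000i)·(+0.2266-0.0268i)  (+0.0706+0.0769i)·(+0.4441-0.0261i)  (-0.0364+0.4231i)·(+0.2256+0.0000i)  (-0.6373+0.4912i)·(-0.4441-0.0261i)  (+0.3895+0.0675i)·(+0.2266+0.0268i)  (-0.0374-0.0582i)·(-0.0543-0.0097i)
Y_3^-1(R⁻¹ n̂) = +0.412493-0.044981i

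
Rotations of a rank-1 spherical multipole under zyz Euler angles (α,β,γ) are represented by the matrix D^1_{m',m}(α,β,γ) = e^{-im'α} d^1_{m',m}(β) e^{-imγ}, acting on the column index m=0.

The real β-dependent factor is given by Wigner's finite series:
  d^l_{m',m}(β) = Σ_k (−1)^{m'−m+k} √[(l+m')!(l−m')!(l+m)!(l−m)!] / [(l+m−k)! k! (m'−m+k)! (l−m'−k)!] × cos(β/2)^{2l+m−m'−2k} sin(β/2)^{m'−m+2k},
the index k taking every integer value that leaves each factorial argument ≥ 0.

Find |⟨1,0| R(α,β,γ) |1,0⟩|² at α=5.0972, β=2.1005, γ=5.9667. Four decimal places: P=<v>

First d^1_{0,0}(β=2.1005), then the phase factors e^{-i(0)α} and e^{-i(0)γ}:
Half-angle: c=0.497354, s=0.867548. N=√(1·1·1·1)=1.000000
Admissible k: 0..1 (factorial args all ≥0)
  k=0: (−1)^0·1.0000/(1)·0.4974^2·0.8675^0 = +0.247361
  k=1: (−1)^1·1.0000/(1)·0.4974^0·0.8675^2 = -0.752639
d^1_{0,0}(2.1005) = +0.247361 -0.752639 = -0.505278
|D^1_{0,0}|² = |d^1_{0,0}(β)|² = (-0.505278)² = 0.255305 (the z-rotation phases have unit modulus)

P=0.2553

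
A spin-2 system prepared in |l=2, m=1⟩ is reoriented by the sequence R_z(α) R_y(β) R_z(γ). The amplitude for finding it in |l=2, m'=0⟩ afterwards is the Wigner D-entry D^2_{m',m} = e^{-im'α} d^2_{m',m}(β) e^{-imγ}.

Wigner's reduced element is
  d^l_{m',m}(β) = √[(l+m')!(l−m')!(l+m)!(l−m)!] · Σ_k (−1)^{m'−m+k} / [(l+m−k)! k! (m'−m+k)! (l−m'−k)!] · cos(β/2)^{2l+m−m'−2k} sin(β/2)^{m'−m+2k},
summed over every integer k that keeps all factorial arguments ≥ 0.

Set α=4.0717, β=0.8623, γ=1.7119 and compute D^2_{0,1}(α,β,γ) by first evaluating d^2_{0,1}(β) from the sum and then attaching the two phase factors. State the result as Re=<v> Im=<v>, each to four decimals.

D^2_{0,1}(4.0717,0.8623,1.7119) = e^{-i·0·4.0717}·d^2_{0,1}(0.8623)·e^{-i·1·1.7119}. Compute d first:
c=cos(0.8623/2)=0.908486, s=sin(0.8623/2)=0.417916; N=√[2·2·6·1]=4.898979
The bounds max(0,m−m')=1 and min(l+m,l−m')=2 give 2 terms
  k=1: (−1)^0·4.8990/(2)·0.9085^3·0.4179^1 = +0.767571
  k=2: (−1)^1·4.8990/(2)·0.9085^1·0.4179^3 = -0.162428
d^2_{0,1}(0.8623) = +0.767571 -0.162428 = +0.605144
Attach z-rotation phases: D = e^{-i(0)(4.0717)}·(+0.605144)·e^{-i(1)(1.7119)} = -0.085105-0.599129i

Re=-0.0851 Im=-0.5991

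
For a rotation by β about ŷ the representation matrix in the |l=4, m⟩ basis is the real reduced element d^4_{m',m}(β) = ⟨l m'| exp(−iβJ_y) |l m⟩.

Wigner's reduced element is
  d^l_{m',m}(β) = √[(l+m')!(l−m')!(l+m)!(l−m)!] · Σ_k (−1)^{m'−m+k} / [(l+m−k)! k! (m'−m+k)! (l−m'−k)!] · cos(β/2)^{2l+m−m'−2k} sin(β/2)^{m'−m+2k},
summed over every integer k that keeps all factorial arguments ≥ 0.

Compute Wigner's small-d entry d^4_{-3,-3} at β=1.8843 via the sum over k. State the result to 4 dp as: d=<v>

d^4_{-3,-3}(β=1.8843) via Wigner's sum:
Half-angle: c=0.588050, s=0.808824. N=√(1·5040·1·5040)=5040.000000
The bounds max(0,m−m')=0 and min(l+m,l−m')=1 give 2 terms
  k=0: (−1)^0·5040.0000/(5040)·0.5881^8·0.8088^0 = +0.014299
  k=1: (−1)^1·5040.0000/(720)·0.5881^6·0.8088^2 = -0.189362
d^4_{-3,-3}(1.8843) = +0.014299 -0.189362 = -0.175063

d=-0.1751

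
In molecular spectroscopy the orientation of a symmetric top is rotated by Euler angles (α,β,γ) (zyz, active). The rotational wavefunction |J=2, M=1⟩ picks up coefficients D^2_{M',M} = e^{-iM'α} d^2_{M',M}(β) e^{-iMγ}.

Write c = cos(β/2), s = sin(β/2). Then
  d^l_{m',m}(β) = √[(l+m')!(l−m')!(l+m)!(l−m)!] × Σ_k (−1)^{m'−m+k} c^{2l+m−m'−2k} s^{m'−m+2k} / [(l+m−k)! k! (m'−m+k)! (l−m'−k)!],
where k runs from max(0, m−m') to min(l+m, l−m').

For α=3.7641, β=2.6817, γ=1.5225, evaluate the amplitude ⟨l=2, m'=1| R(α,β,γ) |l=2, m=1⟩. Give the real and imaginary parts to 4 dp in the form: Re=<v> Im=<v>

Re=-0.0788 Im=-0.1218

D^2_{1,1}(3.7641,2.6817,1.5225) = e^{-i·1·3.7641}·d^2_{1,1}(2.6817)·e^{-i·1·1.5225}. Compute d first:
c=cos(2.6817/2)=0.227925, s=sin(2.6817/2)=0.973679; N=√[6·1·6·1]=6.000000
The bounds max(0,m−m')=0 and min(l+m,l−m')=1 give 2 terms
  k=0: (−1)^0·6.0000/(6)·0.2279^4·0.9737^0 = +0.002699
  k=1: (−1)^1·6.0000/(2)·0.2279^2·0.9737^2 = -0.147753
d^2_{1,1}(2.6817) = +0.002699 -0.147753 = -0.145055
D = (-0.812419+0.583074i)·(-0.145055)·(+0.048278-0.998834i) = -0.078790-0.121791i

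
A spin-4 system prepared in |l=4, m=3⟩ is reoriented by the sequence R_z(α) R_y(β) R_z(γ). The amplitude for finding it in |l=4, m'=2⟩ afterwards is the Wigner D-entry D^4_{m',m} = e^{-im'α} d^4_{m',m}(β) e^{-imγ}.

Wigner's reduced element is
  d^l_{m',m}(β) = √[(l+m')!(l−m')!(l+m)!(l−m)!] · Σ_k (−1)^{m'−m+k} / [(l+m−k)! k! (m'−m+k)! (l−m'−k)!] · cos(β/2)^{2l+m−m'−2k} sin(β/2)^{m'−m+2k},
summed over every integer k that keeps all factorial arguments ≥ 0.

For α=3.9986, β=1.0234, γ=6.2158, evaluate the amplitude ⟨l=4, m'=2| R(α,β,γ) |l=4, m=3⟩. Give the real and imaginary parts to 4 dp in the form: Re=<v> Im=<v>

D^4_{2,3}(3.9986,1.0234,6.2158) = e^{-i·2·3.9986}·d^4_{2,3}(1.0234)·e^{-i·3·6.2158}. Compute d first:
c=cos(1.0234/2)=0.871913, s=sin(1.0234/2)=0.489660; N=√[720·2·5040·1]=2693.993318
k: max(0,(3)−(2))=1 … min(4+(3),4−(2))=2
  k=1: (−1)^0·2693.9933/(720)·0.8719^7·0.4897^1 = +0.701895
  k=2: (−1)^1·2693.9933/(240)·0.8719^5·0.4897^3 = -0.664104
d^4_{2,3}(1.0234) = +0.701895 -0.664104 = +0.037791
Attach z-rotation phases: D = e^{-i(2)(3.9986)}·(+0.037791)·e^{-i(3)(6.2158)} = +0.002226-0.037725i

Re=0.0022 Im=-0.0377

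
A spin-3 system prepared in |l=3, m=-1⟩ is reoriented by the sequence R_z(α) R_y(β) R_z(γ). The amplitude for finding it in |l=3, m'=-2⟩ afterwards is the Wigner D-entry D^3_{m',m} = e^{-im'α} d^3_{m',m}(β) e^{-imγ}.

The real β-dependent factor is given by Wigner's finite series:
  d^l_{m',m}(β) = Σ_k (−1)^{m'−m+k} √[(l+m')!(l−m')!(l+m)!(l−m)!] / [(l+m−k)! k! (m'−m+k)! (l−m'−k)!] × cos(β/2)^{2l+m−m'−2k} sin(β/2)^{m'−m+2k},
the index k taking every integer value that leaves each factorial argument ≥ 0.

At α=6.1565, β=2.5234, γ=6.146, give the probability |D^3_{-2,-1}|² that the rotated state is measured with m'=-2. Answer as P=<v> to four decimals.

Split into d^3_{-2,-1}(β=2.5234) × two z-phases.
With c≡cos(β/2)=0.304198 and s≡sin(β/2)=0.952609, N=[1·120·2·24]^{1/2}=75.894664
The bounds max(0,m−m')=1 and min(l+m,l−m')=2 give 2 terms
  k=1: (−1)^0·75.8947/(24)·0.3042^5·0.9526^1 = +0.007847
  k=2: (−1)^1·75.8947/(12)·0.3042^3·0.9526^3 = -0.153901
d^3_{-2,-1}(2.5234) = +0.007847 -0.153901 = -0.146055
|D^3_{-2,-1}|² = |d^3_{-2,-1}(β)|² = (-0.146055)² = 0.021332 (the z-rotation phases have unit modulus)

P=0.0213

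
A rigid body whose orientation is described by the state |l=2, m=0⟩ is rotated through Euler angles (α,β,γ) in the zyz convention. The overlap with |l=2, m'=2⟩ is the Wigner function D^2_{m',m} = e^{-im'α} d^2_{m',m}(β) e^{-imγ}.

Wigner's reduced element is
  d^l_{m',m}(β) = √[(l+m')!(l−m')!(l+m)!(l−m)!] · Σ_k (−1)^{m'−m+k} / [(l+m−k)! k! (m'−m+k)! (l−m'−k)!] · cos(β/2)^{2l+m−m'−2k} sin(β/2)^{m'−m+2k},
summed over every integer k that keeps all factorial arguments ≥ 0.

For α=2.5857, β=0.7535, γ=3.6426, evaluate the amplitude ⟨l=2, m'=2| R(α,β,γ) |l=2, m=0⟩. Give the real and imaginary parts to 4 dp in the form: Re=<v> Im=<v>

Re=0.1270 Im=0.2570

Split into d^2_{2,0}(β=0.7535) × two z-phases.
c=cos(0.7535/2)=0.929865, s=sin(0.7535/2)=0.367900; N=√[24·1·2·2]=9.797959
The bounds max(0,m−m')=0 and min(l+m,l−m')=0 give 1 term
  k=0: (−1)^2·9.7980/(4)·0.9299^2·0.3679^2 = +0.286666
d^2_{2,0}(0.7535) = +0.286666
Attach z-rotation phases: D = e^{-i(2)(2.5857)}·(+0.286666)·e^{-i(0)(3.6426)} = +0.127011+0.256993i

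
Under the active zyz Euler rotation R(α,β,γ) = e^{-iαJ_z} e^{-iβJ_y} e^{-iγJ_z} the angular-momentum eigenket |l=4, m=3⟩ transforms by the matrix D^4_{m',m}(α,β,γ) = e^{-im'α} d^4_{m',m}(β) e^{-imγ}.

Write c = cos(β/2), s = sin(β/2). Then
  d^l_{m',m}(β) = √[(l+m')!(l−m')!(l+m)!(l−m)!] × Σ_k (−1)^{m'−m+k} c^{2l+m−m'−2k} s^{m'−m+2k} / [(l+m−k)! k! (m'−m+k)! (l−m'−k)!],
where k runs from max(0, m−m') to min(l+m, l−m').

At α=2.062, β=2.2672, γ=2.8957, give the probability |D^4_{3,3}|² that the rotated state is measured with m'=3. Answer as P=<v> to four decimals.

P=0.0010

D^4_{3,3}(2.062,2.2672,2.8957) = e^{-i·3·2.062}·d^4_{3,3}(2.2672)·e^{-i·3·2.8957}. Compute d first:
c=cos(2.2672/2)=0.423401, s=sin(2.2672/2)=0.905942; N=√[5040·1·5040·1]=5040.000000
The bounds max(0,m−m')=0 and min(l+m,l−m')=1 give 2 terms
  k=0: (−1)^0·5040.0000/(5040)·0.4234^8·0.9059^0 = +0.001033
  k=1: (−1)^1·5040.0000/(720)·0.4234^6·0.9059^2 = -0.033099
d^4_{3,3}(2.2672) = +0.001033 -0.033099 = -0.032066
|D^4_{3,3}|² = |d^4_{3,3}(β)|² = (-0.032066)² = 0.001028 (the z-rotation phases have unit modulus)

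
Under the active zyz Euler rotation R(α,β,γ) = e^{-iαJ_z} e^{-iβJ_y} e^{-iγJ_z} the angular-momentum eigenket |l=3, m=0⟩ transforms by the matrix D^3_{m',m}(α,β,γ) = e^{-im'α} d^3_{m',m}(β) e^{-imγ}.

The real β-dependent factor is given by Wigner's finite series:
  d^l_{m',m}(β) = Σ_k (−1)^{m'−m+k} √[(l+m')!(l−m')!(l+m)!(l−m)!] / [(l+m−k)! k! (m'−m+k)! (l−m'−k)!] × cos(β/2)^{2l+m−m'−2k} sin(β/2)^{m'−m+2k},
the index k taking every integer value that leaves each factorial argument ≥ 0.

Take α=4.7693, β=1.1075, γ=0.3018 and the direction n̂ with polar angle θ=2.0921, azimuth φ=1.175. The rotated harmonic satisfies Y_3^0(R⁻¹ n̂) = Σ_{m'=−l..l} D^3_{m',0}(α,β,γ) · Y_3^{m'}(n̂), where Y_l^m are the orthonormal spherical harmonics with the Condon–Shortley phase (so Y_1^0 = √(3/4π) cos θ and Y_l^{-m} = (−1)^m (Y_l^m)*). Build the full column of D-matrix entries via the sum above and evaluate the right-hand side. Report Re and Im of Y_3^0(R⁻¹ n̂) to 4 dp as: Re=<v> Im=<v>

Need the full column D^3_{m',0} for m'=−3..3 at α=4.7693, β=1.1075, γ=0.3018.
cos(β/2)=0.850558, sin(β/2)=0.525881
d^3_{-3,0}: single k=3 term ⇒ +0.400211;  D = -0.067998+0.394392i
d^3_{-2,0}: k∈[2..3] ⇒ +0.792778 -0.303052 = +0.489726;  D = -0.486557-0.055621i
d^3_{-1,0}: k∈[1..3] ⇒ +0.810958 -0.930006 +0.118503 = -0.000544;  D = -0.000031+0.000543i
d^3_{0,0}: k∈[0..3] ⇒ +0.378639 -1.302667 +0.497965 -0.021151 = -0.447213;  D = -0.447213+0.000000i
d^3_{1,0}: k∈[0..2] ⇒ -0.810958 +0.930006 -0.118503 = +0.000544;  D = +0.000031+0.000543i
d^3_{2,0}: k∈[0..1] ⇒ +0.792778 -0.303052 = +0.489726;  D = -0.486557+0.055621i
d^3_{3,0}: single k=0 term ⇒ -0.400211;  D = +0.067998+0.394392i
Y_3^{m'}(θ=2.0921,φ=1.175) and Σ D·Y over m':
  (-0.0680+0.3944i)·(-0.2523+0.1018i)  (-0.4866-0.0556i)·(+0.2689+0.2723i)  (-0.0000+0.0005i)·(+0.0259-0.0621i)  (-0.4472+0.0000i)·(+0.3271+0.0000i)  (+0.0000+0.0005i)·(-0.0259-0.0621i)  (-0.4866+0.0556i)·(+0.2689-0.2723i)  (+0.0680+0.3944i)·(+0.2523+0.1018i)
Y_3^0(R⁻¹ n̂) = -0.423599+0.000000i

Re=-0.4236 Im=0.0000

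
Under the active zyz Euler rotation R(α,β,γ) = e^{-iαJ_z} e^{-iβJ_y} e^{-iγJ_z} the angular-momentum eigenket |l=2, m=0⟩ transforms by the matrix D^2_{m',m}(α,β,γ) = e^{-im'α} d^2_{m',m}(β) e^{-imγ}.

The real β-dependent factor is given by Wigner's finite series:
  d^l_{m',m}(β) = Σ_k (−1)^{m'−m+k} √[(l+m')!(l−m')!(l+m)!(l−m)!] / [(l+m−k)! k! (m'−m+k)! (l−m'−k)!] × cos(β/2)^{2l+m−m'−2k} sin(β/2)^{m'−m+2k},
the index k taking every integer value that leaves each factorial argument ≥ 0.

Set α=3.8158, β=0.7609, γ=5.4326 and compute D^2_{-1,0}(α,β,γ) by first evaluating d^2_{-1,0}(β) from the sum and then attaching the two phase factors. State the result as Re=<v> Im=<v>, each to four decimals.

Re=-0.4778 Im=-0.3818

D^2_{-1,0}(3.8158,0.7609,5.4326) = e^{-i·-1·3.8158}·d^2_{-1,0}(0.7609)·e^{-i·0·5.4326}. Compute d first:
c=cos(0.7609/2)=0.928498, s=sin(0.7609/2)=0.371338; N=√[1·6·2·2]=4.898979
Admissible k: 1..2 (factorial args all ≥0)
  k=1: (−1)^0·4.8990/(2)·0.9285^3·0.3713^1 = +0.728095
  k=2: (−1)^1·4.8990/(2)·0.9285^1·0.3713^3 = -0.116457
d^2_{-1,0}(0.7609) = +0.728095 -0.116457 = +0.611638
Attach z-rotation phases: D = e^{-i(-1)(3.8158)}·(+0.611638)·e^{-i(0)(5.4326)} = -0.477812-0.381832i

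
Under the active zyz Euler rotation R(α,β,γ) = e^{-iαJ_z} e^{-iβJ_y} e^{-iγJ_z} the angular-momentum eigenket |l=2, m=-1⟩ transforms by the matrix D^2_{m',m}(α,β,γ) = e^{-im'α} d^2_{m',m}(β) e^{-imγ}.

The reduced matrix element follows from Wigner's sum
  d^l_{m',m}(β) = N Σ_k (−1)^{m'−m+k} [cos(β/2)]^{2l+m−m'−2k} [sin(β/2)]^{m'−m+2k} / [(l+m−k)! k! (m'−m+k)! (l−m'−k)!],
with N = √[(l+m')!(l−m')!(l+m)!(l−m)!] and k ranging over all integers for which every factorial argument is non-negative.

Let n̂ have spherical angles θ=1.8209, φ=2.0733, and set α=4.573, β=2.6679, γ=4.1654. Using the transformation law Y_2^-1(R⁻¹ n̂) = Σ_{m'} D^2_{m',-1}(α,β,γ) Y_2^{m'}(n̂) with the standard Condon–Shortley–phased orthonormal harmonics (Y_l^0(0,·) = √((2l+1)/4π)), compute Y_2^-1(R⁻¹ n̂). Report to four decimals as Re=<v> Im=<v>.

Need the full column D^2_{m',-1} for m'=−2..2 at α=4.573, β=2.6679, γ=4.1654.
cos(β/2)=0.234638, sin(β/2)=0.972083
d^2_{-2,-1}: single k=1 term ⇒ +0.025115;  D = +0.018461+0.017028i
d^2_{-1,-1}: k∈[0..1] ⇒ +0.003031 -0.156072 = -0.153041;  D = +0.118384-0.096988i
d^2_{0,-1}: k∈[0..1] ⇒ -0.030759 +0.527939 = +0.497180;  D = -0.258592-0.424639i
d^2_{1,-1}: k∈[0..1] ⇒ +0.156072 -0.892921 = -0.736849;  D = -0.676482+0.292092i
d^2_{2,-1}: single k=0 term ⇒ -0.431061;  D = -0.114234-0.415649i
Y_2^{m'}(θ=1.8209,φ=2.0733) and Σ D·Y over m':
  (+0.0185+0.0170i)·(-0.1944+0.3061i)  (+0.1184-0.0970i)·(+0.0892+0.1624i)  (-0.2586-0.4246i)·(-0.2574+0.0000i)  (-0.6765+0.2921i)·(-0.0892+0.1624i)  (-0.1142-0.4156i)·(-0.1944-0.3061i)
Y_2^-1(R⁻¹ n̂) = -0.008012+0.102094i

Re=-0.0080 Im=0.1021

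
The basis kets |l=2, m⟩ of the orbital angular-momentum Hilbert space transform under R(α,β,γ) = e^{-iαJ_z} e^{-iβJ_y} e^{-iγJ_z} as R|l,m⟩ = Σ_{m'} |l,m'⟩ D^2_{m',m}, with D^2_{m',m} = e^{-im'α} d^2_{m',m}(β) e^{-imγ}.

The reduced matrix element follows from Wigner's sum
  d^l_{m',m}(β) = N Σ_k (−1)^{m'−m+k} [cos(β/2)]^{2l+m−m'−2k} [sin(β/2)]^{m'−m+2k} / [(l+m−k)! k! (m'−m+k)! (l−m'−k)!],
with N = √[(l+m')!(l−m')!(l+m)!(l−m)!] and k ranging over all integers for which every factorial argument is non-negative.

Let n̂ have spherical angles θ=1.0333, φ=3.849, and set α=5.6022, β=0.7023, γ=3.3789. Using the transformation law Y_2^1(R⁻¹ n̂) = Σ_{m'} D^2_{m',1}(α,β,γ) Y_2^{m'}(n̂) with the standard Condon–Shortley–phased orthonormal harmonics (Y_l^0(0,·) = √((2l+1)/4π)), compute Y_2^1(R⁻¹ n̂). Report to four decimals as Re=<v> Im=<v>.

Need the full column D^2_{m',1} for m'=−2..2 at α=5.6022, β=0.7023, γ=3.3789.
cos(β/2)=0.938978, sin(β/2)=0.343978
d^2_{-2,1}: single k=3 term ⇒ +0.076432;  D = +0.002177+0.076401i
d^2_{-1,1}: k∈[2..3] ⇒ +0.312963 -0.014000 = +0.298963;  D = -0.181524+0.237546i
d^2_{0,1}: k∈[1..2] ⇒ +0.697545 -0.093610 = +0.603935;  D = -0.587009+0.141977i
d^2_{1,1}: k∈[0..1] ⇒ +0.777358 -0.312963 = +0.464395;  D = -0.419432-0.199348i
d^2_{2,1}: single k=0 term ⇒ -0.569543;  D = +0.245747+0.513797i
Y_2^{m'}(θ=1.0333,φ=3.849) and Σ D·Y over m':
  (+0.0022+0.0764i)·(+0.0443-0.2816i)  (-0.1815+0.2375i)·(-0.2582+0.2208i)  (-0.5870+0.1420i)·(-0.0674+0.0000i)  (-0.4194-0.1993i)·(+0.2582+0.2208i)  (+0.2457+0.5138i)·(+0.0443+0.2816i)
Y_2^1(R⁻¹ n̂) = -0.142499-0.160365i

Re=-0.1425 Im=-0.1604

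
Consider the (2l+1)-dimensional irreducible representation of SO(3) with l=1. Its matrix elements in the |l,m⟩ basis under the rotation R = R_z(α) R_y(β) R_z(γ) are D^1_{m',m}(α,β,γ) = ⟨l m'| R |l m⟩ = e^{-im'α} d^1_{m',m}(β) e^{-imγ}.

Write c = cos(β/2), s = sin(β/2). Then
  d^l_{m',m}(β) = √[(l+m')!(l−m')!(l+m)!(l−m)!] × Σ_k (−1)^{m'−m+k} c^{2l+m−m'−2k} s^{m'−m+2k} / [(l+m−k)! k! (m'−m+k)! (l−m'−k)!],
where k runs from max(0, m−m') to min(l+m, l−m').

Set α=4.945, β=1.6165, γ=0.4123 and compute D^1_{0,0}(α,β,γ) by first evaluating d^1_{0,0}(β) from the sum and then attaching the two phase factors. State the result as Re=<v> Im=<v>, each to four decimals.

Re=-0.0457 Im=0.0000

First d^1_{0,0}(β=1.6165), then the phase factors e^{-i(0)α} and e^{-i(0)γ}:
c=cos(1.6165/2)=0.690765, s=sin(1.6165/2)=0.723079; N=√[1·1·1·1]=1.000000
k∈{0,1} keeps every argument non-negative
  k=0: (−1)^0·1.0000/(1)·0.6908^2·0.7231^0 = +0.477156
  k=1: (−1)^1·1.0000/(1)·0.6908^0·0.7231^2 = -0.522844
d^1_{0,0}(1.6165) = +0.477156 -0.522844 = -0.045688
Phases: e^{-i·(0)·4.945}=+1.000000+0.000000i, e^{-i·(0)·0.4123}=+1.000000+0.000000i ⇒ D=-0.045688+0.000000i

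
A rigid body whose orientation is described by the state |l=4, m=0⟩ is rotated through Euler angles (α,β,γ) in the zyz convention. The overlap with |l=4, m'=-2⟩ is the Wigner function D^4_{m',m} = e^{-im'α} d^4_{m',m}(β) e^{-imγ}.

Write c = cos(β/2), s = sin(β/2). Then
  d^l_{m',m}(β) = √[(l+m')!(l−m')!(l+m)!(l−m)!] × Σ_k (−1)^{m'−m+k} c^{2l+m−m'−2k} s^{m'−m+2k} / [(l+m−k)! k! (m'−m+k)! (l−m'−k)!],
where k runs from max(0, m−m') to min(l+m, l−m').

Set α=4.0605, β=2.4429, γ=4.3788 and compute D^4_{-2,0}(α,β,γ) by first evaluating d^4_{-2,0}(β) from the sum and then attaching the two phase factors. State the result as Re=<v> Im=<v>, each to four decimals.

D^4_{-2,0}(4.0605,2.4429,4.3788) = e^{-i·-2·4.0605}·d^4_{-2,0}(2.4429)·e^{-i·0·4.3788}. Compute d first:
With c≡cos(β/2)=0.342284 and s≡sin(β/2)=0.939597, N=[2·720·24·24]^{1/2}=910.735966
The bounds max(0,m−m')=2 and min(l+m,l−m')=4 give 3 terms
  k=2: (−1)^0·910.7360/(96)·0.3423^6·0.9396^2 = +0.013469
  k=3: (−1)^1·910.7360/(36)·0.3423^4·0.9396^4 = -0.270645
  k=4: (−1)^2·910.7360/(96)·0.3423^2·0.9396^6 = +0.764790
d^4_{-2,0}(2.4429) = +0.013469 -0.270645 +0.764790 = +0.507614
Attach z-rotation phases: D = e^{-i(-2)(4.0605)}·(+0.507614)·e^{-i(0)(4.3788)} = -0.133937+0.489625i

Re=-0.1339 Im=0.4896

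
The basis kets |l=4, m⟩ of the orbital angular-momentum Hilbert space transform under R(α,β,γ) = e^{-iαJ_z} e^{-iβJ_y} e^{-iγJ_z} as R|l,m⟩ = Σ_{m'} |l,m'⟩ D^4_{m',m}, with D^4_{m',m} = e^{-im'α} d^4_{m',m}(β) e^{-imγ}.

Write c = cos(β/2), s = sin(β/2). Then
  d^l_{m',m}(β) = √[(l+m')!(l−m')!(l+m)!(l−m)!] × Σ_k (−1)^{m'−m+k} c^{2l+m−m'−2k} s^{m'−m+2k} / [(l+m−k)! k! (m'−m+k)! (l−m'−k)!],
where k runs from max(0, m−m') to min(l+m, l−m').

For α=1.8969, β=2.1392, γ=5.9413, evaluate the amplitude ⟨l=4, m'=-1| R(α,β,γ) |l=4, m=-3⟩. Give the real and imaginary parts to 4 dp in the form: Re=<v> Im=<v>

First d^4_{-1,-3}(β=2.1392), then the phase factors e^{-i(-1)α} and e^{-i(-3)γ}:
With c≡cos(β/2)=0.480475 and s≡sin(β/2)=0.877008, N=[6·120·1·5040]^{1/2}=1904.940944
k∈{0,1} keeps every argument non-negative
  k=0: (−1)^2·1904.9409/(240)·0.4805^6·0.8770^2 = +0.075111
  k=1: (−1)^3·1904.9409/(144)·0.4805^4·0.8770^4 = -0.417078
d^4_{-1,-3}(2.1392) = +0.075111 -0.417078 = -0.341967
Attach z-rotation phases: D = e^{-i(-1)(1.8969)}·(-0.341967)·e^{-i(-3)(5.9413)} = -0.220184-0.261650i

Re=-0.2202 Im=-0.2616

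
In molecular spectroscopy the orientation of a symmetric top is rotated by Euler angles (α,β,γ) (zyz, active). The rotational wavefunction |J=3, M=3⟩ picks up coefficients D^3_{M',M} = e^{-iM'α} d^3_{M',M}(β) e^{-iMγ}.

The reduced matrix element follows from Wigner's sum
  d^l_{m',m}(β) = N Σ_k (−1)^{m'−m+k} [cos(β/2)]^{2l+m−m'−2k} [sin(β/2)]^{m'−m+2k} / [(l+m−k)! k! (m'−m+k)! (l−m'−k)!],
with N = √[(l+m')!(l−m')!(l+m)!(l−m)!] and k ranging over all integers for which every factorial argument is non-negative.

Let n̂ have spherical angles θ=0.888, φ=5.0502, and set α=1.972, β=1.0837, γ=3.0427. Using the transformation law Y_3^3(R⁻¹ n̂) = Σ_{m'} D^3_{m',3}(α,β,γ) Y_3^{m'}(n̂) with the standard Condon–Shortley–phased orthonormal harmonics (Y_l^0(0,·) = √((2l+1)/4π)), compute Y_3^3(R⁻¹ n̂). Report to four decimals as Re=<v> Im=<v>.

Need the full column D^3_{m',3} for m'=−3..3 at α=1.972, β=1.0837, γ=3.0427.
cos(β/2)=0.856756, sin(β/2)=0.515722
d^3_{-3,3}: single k=6 term ⇒ +0.018815;  D = -0.018768+0.001325i
d^3_{-2,3}: single k=5 term ⇒ +0.076562;  D = +0.034790+0.068200i
d^3_{-1,3}: single k=4 term ⇒ +0.201105;  D = +0.129229-0.154087i
d^3_{0,3}: single k=3 term ⇒ +0.385774;  D = -0.368921-0.112779i
d^3_{1,3}: single k=2 term ⇒ +0.555016;  D = +0.057908+0.551987i
d^3_{2,3}: single k=1 term ⇒ +0.583146;  D = +0.510148-0.282502i
d^3_{3,3}: single k=0 term ⇒ +0.395497;  D = -0.311500-0.243691i
Y_3^{m'}(θ=0.888,φ=5.0502) and Σ D·Y over m':
  (-0.0188+0.0013i)·(-0.1653-0.1031i)  (+0.0348+0.0682i)·(-0.3029+0.2427i)  (+0.1292-0.1541i)·(+0.0823+0.2343i)  (-0.3689-0.1128i)·(-0.2377+0.0000i)  (+0.0579+0.5520i)·(-0.0823+0.2343i)  (+0.5101-0.2825i)·(-0.3029-0.2427i)  (-0.3115-0.2437i)·(+0.1653-0.1031i)
Y_3^3(R⁻¹ n̂) = -0.323220-0.044416i

Re=-0.3232 Im=-0.0444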